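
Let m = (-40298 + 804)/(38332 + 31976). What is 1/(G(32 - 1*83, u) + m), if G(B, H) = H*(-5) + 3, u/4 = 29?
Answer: -162/93565 ≈ -0.0017314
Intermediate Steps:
m = -91/162 (m = -39494/70308 = -39494*1/70308 = -91/162 ≈ -0.56173)
u = 116 (u = 4*29 = 116)
G(B, H) = 3 - 5*H (G(B, H) = -5*H + 3 = 3 - 5*H)
1/(G(32 - 1*83, u) + m) = 1/((3 - 5*116) - 91/162) = 1/((3 - 580) - 91/162) = 1/(-577 - 91/162) = 1/(-93565/162) = -162/93565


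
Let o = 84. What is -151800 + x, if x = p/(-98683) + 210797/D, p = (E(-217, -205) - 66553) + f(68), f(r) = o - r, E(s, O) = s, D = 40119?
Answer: -600962325264523/3959063277 ≈ -1.5179e+5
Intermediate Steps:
f(r) = 84 - r
p = -66754 (p = (-217 - 66553) + (84 - 1*68) = -66770 + (84 - 68) = -66770 + 16 = -66754)
x = 23480184077/3959063277 (x = -66754/(-98683) + 210797/40119 = -66754*(-1/98683) + 210797*(1/40119) = 66754/98683 + 210797/40119 = 23480184077/3959063277 ≈ 5.9307)
-151800 + x = -151800 + 23480184077/3959063277 = -600962325264523/3959063277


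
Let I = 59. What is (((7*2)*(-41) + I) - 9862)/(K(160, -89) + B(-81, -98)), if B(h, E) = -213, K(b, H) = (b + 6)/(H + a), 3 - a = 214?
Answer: 1556550/32033 ≈ 48.592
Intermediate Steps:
a = -211 (a = 3 - 1*214 = 3 - 214 = -211)
K(b, H) = (6 + b)/(-211 + H) (K(b, H) = (b + 6)/(H - 211) = (6 + b)/(-211 + H))
(((7*2)*(-41) + I) - 9862)/(K(160, -89) + B(-81, -98)) = (((7*2)*(-41) + 59) - 9862)/((6 + 160)/(-211 - 89) - 213) = ((14*(-41) + 59) - 9862)/(166/(-300) - 213) = ((-574 + 59) - 9862)/(-1/300*166 - 213) = (-515 - 9862)/(-83/150 - 213) = -10377/(-32033/150) = -10377*(-150/32033) = 1556550/32033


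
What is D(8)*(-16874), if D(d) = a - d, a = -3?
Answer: 185614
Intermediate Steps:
D(d) = -3 - d
D(8)*(-16874) = (-3 - 1*8)*(-16874) = (-3 - 8)*(-16874) = -11*(-16874) = 185614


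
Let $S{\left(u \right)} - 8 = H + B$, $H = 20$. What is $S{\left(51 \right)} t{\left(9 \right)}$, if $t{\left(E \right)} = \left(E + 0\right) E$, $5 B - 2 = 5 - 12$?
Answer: $2187$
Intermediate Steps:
$B = -1$ ($B = \frac{2}{5} + \frac{5 - 12}{5} = \frac{2}{5} + \frac{1}{5} \left(-7\right) = \frac{2}{5} - \frac{7}{5} = -1$)
$S{\left(u \right)} = 27$ ($S{\left(u \right)} = 8 + \left(20 - 1\right) = 8 + 19 = 27$)
$t{\left(E \right)} = E^{2}$ ($t{\left(E \right)} = E E = E^{2}$)
$S{\left(51 \right)} t{\left(9 \right)} = 27 \cdot 9^{2} = 27 \cdot 81 = 2187$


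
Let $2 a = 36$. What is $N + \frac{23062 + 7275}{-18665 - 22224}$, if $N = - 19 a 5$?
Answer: $- \frac{53033}{31} \approx -1710.7$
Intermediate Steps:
$a = 18$ ($a = \frac{1}{2} \cdot 36 = 18$)
$N = -1710$ ($N = \left(-19\right) 18 \cdot 5 = \left(-342\right) 5 = -1710$)
$N + \frac{23062 + 7275}{-18665 - 22224} = -1710 + \frac{23062 + 7275}{-18665 - 22224} = -1710 + \frac{30337}{-40889} = -1710 + 30337 \left(- \frac{1}{40889}\right) = -1710 - \frac{23}{31} = - \frac{53033}{31}$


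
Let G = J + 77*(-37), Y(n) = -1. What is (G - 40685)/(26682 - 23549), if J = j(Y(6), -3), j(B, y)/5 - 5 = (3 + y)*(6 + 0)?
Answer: -43509/3133 ≈ -13.887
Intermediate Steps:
j(B, y) = 115 + 30*y (j(B, y) = 25 + 5*((3 + y)*(6 + 0)) = 25 + 5*((3 + y)*6) = 25 + 5*(18 + 6*y) = 25 + (90 + 30*y) = 115 + 30*y)
J = 25 (J = 115 + 30*(-3) = 115 - 90 = 25)
G = -2824 (G = 25 + 77*(-37) = 25 - 2849 = -2824)
(G - 40685)/(26682 - 23549) = (-2824 - 40685)/(26682 - 23549) = -43509/3133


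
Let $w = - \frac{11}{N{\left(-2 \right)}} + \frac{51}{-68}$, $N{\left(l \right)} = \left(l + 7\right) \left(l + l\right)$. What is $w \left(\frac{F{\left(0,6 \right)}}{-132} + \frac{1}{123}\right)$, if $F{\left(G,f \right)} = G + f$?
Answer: $\frac{101}{13530} \approx 0.0074649$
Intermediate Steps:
$N{\left(l \right)} = 2 l \left(7 + l\right)$ ($N{\left(l \right)} = \left(7 + l\right) 2 l = 2 l \left(7 + l\right)$)
$w = - \frac{1}{5}$ ($w = - \frac{11}{2 \left(-2\right) \left(7 - 2\right)} + \frac{51}{-68} = - \frac{11}{2 \left(-2\right) 5} + 51 \left(- \frac{1}{68}\right) = - \frac{11}{-20} - \frac{3}{4} = \left(-11\right) \left(- \frac{1}{20}\right) - \frac{3}{4} = \frac{11}{20} - \frac{3}{4} = - \frac{1}{5} \approx -0.2$)
$w \left(\frac{F{\left(0,6 \right)}}{-132} + \frac{1}{123}\right) = - \frac{\frac{0 + 6}{-132} + \frac{1}{123}}{5} = - \frac{6 \left(- \frac{1}{132}\right) + \frac{1}{123}}{5} = - \frac{- \frac{1}{22} + \frac{1}{123}}{5} = \left(- \frac{1}{5}\right) \left(- \frac{101}{2706}\right) = \frac{101}{13530}$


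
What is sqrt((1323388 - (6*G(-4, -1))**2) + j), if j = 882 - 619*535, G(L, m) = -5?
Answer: 3*sqrt(110245) ≈ 996.09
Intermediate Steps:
j = -330283 (j = 882 - 331165 = -330283)
sqrt((1323388 - (6*G(-4, -1))**2) + j) = sqrt((1323388 - (6*(-5))**2) - 330283) = sqrt((1323388 - 1*(-30)**2) - 330283) = sqrt((1323388 - 1*900) - 330283) = sqrt((1323388 - 900) - 330283) = sqrt(1322488 - 330283) = sqrt(992205) = 3*sqrt(110245)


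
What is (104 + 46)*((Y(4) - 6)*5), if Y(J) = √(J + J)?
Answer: -4500 + 1500*√2 ≈ -2378.7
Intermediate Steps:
Y(J) = √2*√J (Y(J) = √(2*J) = √2*√J)
(104 + 46)*((Y(4) - 6)*5) = (104 + 46)*((√2*√4 - 6)*5) = 150*((√2*2 - 6)*5) = 150*((2*√2 - 6)*5) = 150*((-6 + 2*√2)*5) = 150*(-30 + 10*√2) = -4500 + 1500*√2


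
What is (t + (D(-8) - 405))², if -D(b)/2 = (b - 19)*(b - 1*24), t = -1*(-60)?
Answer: 4297329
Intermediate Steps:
t = 60
D(b) = -2*(-24 + b)*(-19 + b) (D(b) = -2*(b - 19)*(b - 1*24) = -2*(-19 + b)*(b - 24) = -2*(-19 + b)*(-24 + b) = -2*(-24 + b)*(-19 + b))
(t + (D(-8) - 405))² = (60 + ((-912 - 2*(-8)² + 86*(-8)) - 405))² = (60 + ((-912 - 2*64 - 688) - 405))² = (60 + ((-912 - 128 - 688) - 405))² = (60 + (-1728 - 405))² = (60 - 2133)² = (-2073)² = 4297329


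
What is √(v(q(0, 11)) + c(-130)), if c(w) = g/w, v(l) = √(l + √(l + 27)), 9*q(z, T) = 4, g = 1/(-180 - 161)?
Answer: √(398970 + 5895446700*√(4 + 3*√247))/132990 ≈ 1.5440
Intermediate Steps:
g = -1/341 (g = 1/(-341) = -1/341 ≈ -0.0029326)
q(z, T) = 4/9 (q(z, T) = (⅑)*4 = 4/9)
v(l) = √(l + √(27 + l))
c(w) = -1/(341*w)
√(v(q(0, 11)) + c(-130)) = √(√(4/9 + √(27 + 4/9)) - 1/341/(-130)) = √(√(4/9 + √(247/9)) - 1/341*(-1/130)) = √(√(4/9 + √247/3) + 1/44330) = √(1/44330 + √(4/9 + √247/3))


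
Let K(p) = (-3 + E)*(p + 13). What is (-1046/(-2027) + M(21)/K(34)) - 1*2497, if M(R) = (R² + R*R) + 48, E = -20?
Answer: -5472148323/2191187 ≈ -2497.3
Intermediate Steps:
M(R) = 48 + 2*R² (M(R) = (R² + R²) + 48 = 2*R² + 48 = 48 + 2*R²)
K(p) = -299 - 23*p (K(p) = (-3 - 20)*(p + 13) = -23*(13 + p) = -299 - 23*p)
(-1046/(-2027) + M(21)/K(34)) - 1*2497 = (-1046/(-2027) + (48 + 2*21²)/(-299 - 23*34)) - 1*2497 = (-1046*(-1/2027) + (48 + 2*441)/(-299 - 782)) - 2497 = (1046/2027 + (48 + 882)/(-1081)) - 2497 = (1046/2027 + 930*(-1/1081)) - 2497 = (1046/2027 - 930/1081) - 2497 = -754384/2191187 - 2497 = -5472148323/2191187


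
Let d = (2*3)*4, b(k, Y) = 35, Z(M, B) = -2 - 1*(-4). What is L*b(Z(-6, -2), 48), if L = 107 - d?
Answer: 2905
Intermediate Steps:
Z(M, B) = 2 (Z(M, B) = -2 + 4 = 2)
d = 24 (d = 6*4 = 24)
L = 83 (L = 107 - 1*24 = 107 - 24 = 83)
L*b(Z(-6, -2), 48) = 83*35 = 2905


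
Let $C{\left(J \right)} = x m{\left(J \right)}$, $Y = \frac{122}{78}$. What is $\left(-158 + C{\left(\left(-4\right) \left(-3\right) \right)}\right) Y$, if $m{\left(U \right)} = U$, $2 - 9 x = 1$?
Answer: $- \frac{28670}{117} \approx -245.04$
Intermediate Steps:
$x = \frac{1}{9}$ ($x = \frac{2}{9} - \frac{1}{9} = \frac{1}{9} \approx 0.11111$)
$Y = \frac{61}{39}$ ($Y = 122 \cdot \frac{1}{78} = \frac{61}{39} \approx 1.5641$)
$C{\left(J \right)} = \frac{J}{9}$
$\left(-158 + C{\left(\left(-4\right) \left(-3\right) \right)}\right) Y = \left(-158 + \frac{\left(-4\right) \left(-3\right)}{9}\right) \frac{61}{39} = \left(-158 + \frac{1}{9} \cdot 12\right) \frac{61}{39} = \left(-158 + \frac{4}{3}\right) \frac{61}{39} = \left(- \frac{470}{3}\right) \frac{61}{39} = - \frac{28670}{117}$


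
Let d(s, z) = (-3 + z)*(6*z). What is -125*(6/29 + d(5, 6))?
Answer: -392250/29 ≈ -13526.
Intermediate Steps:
d(s, z) = 6*z*(-3 + z)
-125*(6/29 + d(5, 6)) = -125*(6/29 + 6*6*(-3 + 6)) = -125*(6*(1/29) + 6*6*3) = -125*(6/29 + 108) = -125*3138/29 = -392250/29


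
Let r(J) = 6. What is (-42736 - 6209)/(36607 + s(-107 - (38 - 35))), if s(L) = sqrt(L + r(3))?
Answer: -597243205/446690851 + 32630*I*sqrt(26)/446690851 ≈ -1.337 + 0.00037247*I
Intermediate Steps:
s(L) = sqrt(6 + L) (s(L) = sqrt(L + 6) = sqrt(6 + L))
(-42736 - 6209)/(36607 + s(-107 - (38 - 35))) = (-42736 - 6209)/(36607 + sqrt(6 + (-107 - (38 - 35)))) = -48945/(36607 + sqrt(6 + (-107 - 1*3))) = -48945/(36607 + sqrt(6 + (-107 - 3))) = -48945/(36607 + sqrt(6 - 110)) = -48945/(36607 + sqrt(-104)) = -48945/(36607 + 2*I*sqrt(26))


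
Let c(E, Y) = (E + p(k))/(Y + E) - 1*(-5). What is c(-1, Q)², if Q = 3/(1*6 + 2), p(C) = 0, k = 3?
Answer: 1089/25 ≈ 43.560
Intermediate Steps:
Q = 3/8 (Q = 3/(6 + 2) = 3/8 ≈ 0.37500)
c(E, Y) = 5 + E/(E + Y) (c(E, Y) = (E + 0)/(Y + E) - 1*(-5) = E/(E + Y) + 5 = 5 + E/(E + Y))
c(-1, Q)² = ((5*(3/8) + 6*(-1))/(-1 + 3/8))² = ((15/8 - 6)/(-5/8))² = (-8/5*(-33/8))² = (33/5)² = 1089/25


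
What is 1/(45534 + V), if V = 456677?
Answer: 1/502211 ≈ 1.9912e-6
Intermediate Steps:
1/(45534 + V) = 1/(45534 + 456677) = 1/502211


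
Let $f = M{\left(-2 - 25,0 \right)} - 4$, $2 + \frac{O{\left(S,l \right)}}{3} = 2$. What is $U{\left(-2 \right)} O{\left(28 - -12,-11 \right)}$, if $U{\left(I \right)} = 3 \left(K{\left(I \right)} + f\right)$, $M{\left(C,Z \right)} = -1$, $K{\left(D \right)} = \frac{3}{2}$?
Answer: $0$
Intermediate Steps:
$K{\left(D \right)} = \frac{3}{2}$ ($K{\left(D \right)} = 3 \cdot \frac{1}{2} = \frac{3}{2}$)
$O{\left(S,l \right)} = 0$ ($O{\left(S,l \right)} = -6 + 3 \cdot 2 = -6 + 6 = 0$)
$f = -5$ ($f = -1 - 4 = -5$)
$U{\left(I \right)} = - \frac{21}{2}$ ($U{\left(I \right)} = 3 \left(\frac{3}{2} - 5\right) = 3 \left(- \frac{7}{2}\right) = - \frac{21}{2}$)
$U{\left(-2 \right)} O{\left(28 - -12,-11 \right)} = \left(- \frac{21}{2}\right) 0 = 0$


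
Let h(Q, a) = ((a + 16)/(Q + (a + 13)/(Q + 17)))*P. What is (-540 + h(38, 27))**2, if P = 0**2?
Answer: 291600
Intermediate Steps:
P = 0
h(Q, a) = 0 (h(Q, a) = ((a + 16)/(Q + (a + 13)/(Q + 17)))*0 = ((16 + a)/(Q + (13 + a)/(17 + Q)))*0 = 0)
(-540 + h(38, 27))**2 = (-540 + 0)**2 = (-540)**2 = 291600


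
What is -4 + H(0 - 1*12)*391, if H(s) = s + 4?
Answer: -3132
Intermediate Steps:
H(s) = 4 + s
-4 + H(0 - 1*12)*391 = -4 + (4 + (0 - 1*12))*391 = -4 + (4 + (0 - 12))*391 = -4 + (4 - 12)*391 = -4 - 8*391 = -4 - 3128 = -3132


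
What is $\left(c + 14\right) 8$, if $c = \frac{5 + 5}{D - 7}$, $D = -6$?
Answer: $\frac{1376}{13} \approx 105.85$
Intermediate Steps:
$c = - \frac{10}{13}$ ($c = \frac{5 + 5}{-6 - 7} = \frac{10}{-13} = 10 \left(- \frac{1}{13}\right) = - \frac{10}{13} \approx -0.76923$)
$\left(c + 14\right) 8 = \left(- \frac{10}{13} + 14\right) 8 = \frac{172}{13} \cdot 8 = \frac{1376}{13}$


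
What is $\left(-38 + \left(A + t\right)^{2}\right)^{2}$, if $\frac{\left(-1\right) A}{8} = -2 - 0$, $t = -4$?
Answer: $11236$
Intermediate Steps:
$A = 16$ ($A = - 8 \left(-2 - 0\right) = - 8 \left(-2 + 0\right) = \left(-8\right) \left(-2\right) = 16$)
$\left(-38 + \left(A + t\right)^{2}\right)^{2} = \left(-38 + \left(16 - 4\right)^{2}\right)^{2} = \left(-38 + 12^{2}\right)^{2} = \left(-38 + 144\right)^{2} = 106^{2} = 11236$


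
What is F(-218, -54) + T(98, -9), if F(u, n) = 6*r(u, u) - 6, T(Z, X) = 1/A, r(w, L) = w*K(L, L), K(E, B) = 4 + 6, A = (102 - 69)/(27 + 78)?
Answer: -143911/11 ≈ -13083.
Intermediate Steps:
A = 11/35 (A = 33/105 = 33*(1/105) = 11/35 ≈ 0.31429)
K(E, B) = 10
r(w, L) = 10*w (r(w, L) = w*10 = 10*w)
T(Z, X) = 35/11 (T(Z, X) = 1/(11/35) = 35/11)
F(u, n) = -6 + 60*u (F(u, n) = 6*(10*u) - 6 = 60*u - 6 = -6 + 60*u)
F(-218, -54) + T(98, -9) = (-6 + 60*(-218)) + 35/11 = (-6 - 13080) + 35/11 = -13086 + 35/11 = -143911/11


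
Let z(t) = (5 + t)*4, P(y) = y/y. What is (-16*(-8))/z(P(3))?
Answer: 16/3 ≈ 5.3333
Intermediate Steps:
P(y) = 1
z(t) = 20 + 4*t
(-16*(-8))/z(P(3)) = (-16*(-8))/(20 + 4*1) = 128/(20 + 4) = 128/24 = 128*(1/24) = 16/3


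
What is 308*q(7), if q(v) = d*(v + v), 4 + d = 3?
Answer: -4312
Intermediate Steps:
d = -1 (d = -4 + 3 = -1)
q(v) = -2*v (q(v) = -(v + v) = -2*v)
308*q(7) = 308*(-2*7) = 308*(-14) = -4312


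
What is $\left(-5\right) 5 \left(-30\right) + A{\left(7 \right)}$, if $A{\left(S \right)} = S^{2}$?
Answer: $799$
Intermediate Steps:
$\left(-5\right) 5 \left(-30\right) + A{\left(7 \right)} = \left(-5\right) 5 \left(-30\right) + 7^{2} = \left(-25\right) \left(-30\right) + 49 = 750 + 49 = 799$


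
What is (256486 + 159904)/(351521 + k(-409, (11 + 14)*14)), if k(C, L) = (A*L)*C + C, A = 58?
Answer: -208195/3975794 ≈ -0.052366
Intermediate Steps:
k(C, L) = C + 58*C*L (k(C, L) = (58*L)*C + C = 58*C*L + C = C + 58*C*L)
(256486 + 159904)/(351521 + k(-409, (11 + 14)*14)) = (256486 + 159904)/(351521 - 409*(1 + 58*((11 + 14)*14))) = 416390/(351521 - 409*(1 + 58*(25*14))) = 416390/(351521 - 409*(1 + 58*350)) = 416390/(351521 - 409*(1 + 20300)) = 416390/(351521 - 409*20301) = 416390/(351521 - 8303109) = 416390/(-7951588) = 416390*(-1/7951588) = -208195/3975794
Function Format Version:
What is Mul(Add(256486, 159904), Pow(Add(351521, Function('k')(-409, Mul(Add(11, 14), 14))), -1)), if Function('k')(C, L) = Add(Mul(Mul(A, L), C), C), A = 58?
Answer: Rational(-208195, 3975794) ≈ -0.052366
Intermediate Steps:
Function('k')(C, L) = Add(C, Mul(58, C, L)) (Function('k')(C, L) = Add(Mul(Mul(58, L), C), C) = Add(Mul(58, C, L), C) = Add(C, Mul(58, C, L)))
Mul(Add(256486, 159904), Pow(Add(351521, Function('k')(-409, Mul(Add(11, 14), 14))), -1)) = Mul(Add(256486, 159904), Pow(Add(351521, Mul(-409, Add(1, Mul(58, Mul(Add(11, 14), 14))))), -1)) = Mul(416390, Pow(Add(351521, Mul(-409, Add(1, Mul(58, Mul(25, 14))))), -1)) = Mul(416390, Pow(Add(351521, Mul(-409, Add(1, Mul(58, 350)))), -1)) = Mul(416390, Pow(Add(351521, Mul(-409, Add(1, 20300))), -1)) = Mul(416390, Pow(Add(351521, Mul(-409, 20301)), -1)) = Mul(416390, Pow(Add(351521, -8303109), -1)) = Mul(416390, Pow(-7951588, -1)) = Mul(416390, Rational(-1, 7951588)) = Rational(-208195, 3975794)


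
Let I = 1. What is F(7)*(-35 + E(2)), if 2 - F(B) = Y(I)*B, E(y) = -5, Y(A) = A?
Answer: 200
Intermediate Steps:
F(B) = 2 - B
F(7)*(-35 + E(2)) = (2 - 1*7)*(-35 - 5) = (2 - 7)*(-40) = -5*(-40) = 200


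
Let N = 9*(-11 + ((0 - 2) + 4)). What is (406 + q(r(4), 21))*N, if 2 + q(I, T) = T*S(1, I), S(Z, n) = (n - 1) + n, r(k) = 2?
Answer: -37827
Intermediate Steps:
S(Z, n) = -1 + 2*n (S(Z, n) = (-1 + n) + n = -1 + 2*n)
q(I, T) = -2 + T*(-1 + 2*I)
N = -81 (N = 9*(-11 + (-2 + 4)) = 9*(-11 + 2) = 9*(-9) = -81)
(406 + q(r(4), 21))*N = (406 + (-2 + 21*(-1 + 2*2)))*(-81) = (406 + (-2 + 21*(-1 + 4)))*(-81) = (406 + (-2 + 21*3))*(-81) = (406 + (-2 + 63))*(-81) = (406 + 61)*(-81) = 467*(-81) = -37827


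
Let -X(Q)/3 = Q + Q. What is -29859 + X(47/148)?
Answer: -2209707/74 ≈ -29861.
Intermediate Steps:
X(Q) = -6*Q (X(Q) = -3*(Q + Q) = -6*Q)
-29859 + X(47/148) = -29859 - 282/148 = -29859 - 6*47/148 = -29859 - 141/74 = -2209707/74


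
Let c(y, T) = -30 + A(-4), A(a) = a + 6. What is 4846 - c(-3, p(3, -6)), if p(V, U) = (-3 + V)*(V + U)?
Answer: 4874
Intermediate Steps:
A(a) = 6 + a
p(V, U) = (-3 + V)*(U + V)
c(y, T) = -28 (c(y, T) = -30 + (6 - 4) = -30 + 2 = -28)
4846 - c(-3, p(3, -6)) = 4846 - 1*(-28) = 4846 + 28 = 4874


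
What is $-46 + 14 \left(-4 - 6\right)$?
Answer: $-186$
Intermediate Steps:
$-46 + 14 \left(-4 - 6\right) = -46 + 14 \left(-10\right) = -46 - 140 = -186$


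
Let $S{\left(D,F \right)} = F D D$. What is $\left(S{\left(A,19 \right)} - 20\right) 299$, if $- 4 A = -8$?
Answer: $16744$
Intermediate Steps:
$A = 2$ ($A = \left(- \frac{1}{4}\right) \left(-8\right) = 2$)
$S{\left(D,F \right)} = F D^{2}$ ($S{\left(D,F \right)} = D F D = F D^{2}$)
$\left(S{\left(A,19 \right)} - 20\right) 299 = \left(19 \cdot 2^{2} - 20\right) 299 = \left(19 \cdot 4 - 20\right) 299 = \left(76 - 20\right) 299 = 56 \cdot 299 = 16744$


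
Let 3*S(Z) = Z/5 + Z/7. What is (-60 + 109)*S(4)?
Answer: 112/5 ≈ 22.400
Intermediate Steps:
S(Z) = 4*Z/35 (S(Z) = (Z/5 + Z/7)/3 = (12*Z/35)/3 = 4*Z/35)
(-60 + 109)*S(4) = (-60 + 109)*((4/35)*4) = 49*(16/35) = 112/5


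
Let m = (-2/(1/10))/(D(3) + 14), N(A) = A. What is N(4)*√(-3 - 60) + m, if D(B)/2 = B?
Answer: -1 + 12*I*√7 ≈ -1.0 + 31.749*I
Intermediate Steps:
D(B) = 2*B
m = -1 (m = (-2/(1/10))/(2*3 + 14) = (-2/⅒)/(6 + 14) = (-2*10)/20 = (1/20)*(-20) = -1)
N(4)*√(-3 - 60) + m = 4*√(-3 - 60) - 1 = 4*√(-63) - 1 = 4*(3*I*√7) - 1 = 12*I*√7 - 1 = -1 + 12*I*√7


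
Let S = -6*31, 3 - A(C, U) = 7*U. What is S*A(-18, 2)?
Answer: 2046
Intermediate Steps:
A(C, U) = 3 - 7*U
S = -186
S*A(-18, 2) = -186*(3 - 7*2) = -186*(3 - 14) = -186*(-11) = 2046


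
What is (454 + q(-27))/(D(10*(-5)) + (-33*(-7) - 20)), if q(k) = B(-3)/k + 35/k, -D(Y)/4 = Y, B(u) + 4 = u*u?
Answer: 12218/11097 ≈ 1.1010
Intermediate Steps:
B(u) = -4 + u² (B(u) = -4 + u*u = -4 + u²)
D(Y) = -4*Y
q(k) = 40/k (q(k) = (-4 + (-3)²)/k + 35/k = (-4 + 9)/k + 35/k = 5/k + 35/k = 40/k)
(454 + q(-27))/(D(10*(-5)) + (-33*(-7) - 20)) = (454 + 40/(-27))/(-40*(-5) + (-33*(-7) - 20)) = (454 + 40*(-1/27))/(-4*(-50) + (231 - 20)) = (454 - 40/27)/(200 + 211) = (12218/27)/411 = (12218/27)*(1/411) = 12218/11097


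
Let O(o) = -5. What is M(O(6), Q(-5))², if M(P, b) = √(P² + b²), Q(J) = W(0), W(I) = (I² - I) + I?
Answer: 25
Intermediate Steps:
W(I) = I²
Q(J) = 0 (Q(J) = 0² = 0)
M(O(6), Q(-5))² = (√((-5)² + 0²))² = (√(25 + 0))² = (√25)² = 5² = 25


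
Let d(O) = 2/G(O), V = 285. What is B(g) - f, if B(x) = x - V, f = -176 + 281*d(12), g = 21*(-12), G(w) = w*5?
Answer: -11111/30 ≈ -370.37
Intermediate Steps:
G(w) = 5*w
d(O) = 2/(5*O) (d(O) = 2/((5*O)) = 2*(1/(5*O)) = 2/(5*O))
g = -252
f = -4999/30 (f = -176 + 281*((2/5)/12) = -176 + 281*((2/5)*(1/12)) = -176 + 281*(1/30) = -176 + 281/30 = -4999/30 ≈ -166.63)
B(x) = -285 + x (B(x) = x - 1*285 = x - 285 = -285 + x)
B(g) - f = (-285 - 252) - 1*(-4999/30) = -537 + 4999/30 = -11111/30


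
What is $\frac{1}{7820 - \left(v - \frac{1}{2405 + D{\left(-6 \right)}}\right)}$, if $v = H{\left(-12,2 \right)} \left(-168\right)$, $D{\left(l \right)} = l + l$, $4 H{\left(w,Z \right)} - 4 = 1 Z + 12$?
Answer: $\frac{2393}{20522369} \approx 0.0001166$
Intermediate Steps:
$H{\left(w,Z \right)} = 4 + \frac{Z}{4}$ ($H{\left(w,Z \right)} = 1 + \frac{1 Z + 12}{4} = 1 + \frac{Z + 12}{4} = 1 + \frac{12 + Z}{4} = 1 + \left(3 + \frac{Z}{4}\right) = 4 + \frac{Z}{4}$)
$D{\left(l \right)} = 2 l$
$v = -756$ ($v = \left(4 + \frac{1}{4} \cdot 2\right) \left(-168\right) = \left(4 + \frac{1}{2}\right) \left(-168\right) = \frac{9}{2} \left(-168\right) = -756$)
$\frac{1}{7820 - \left(v - \frac{1}{2405 + D{\left(-6 \right)}}\right)} = \frac{1}{7820 + \left(\frac{1}{2405 + 2 \left(-6\right)} - -756\right)} = \frac{1}{7820 + \left(\frac{1}{2405 - 12} + 756\right)} = \frac{1}{7820 + \left(\frac{1}{2393} + 756\right)} = \frac{1}{7820 + \frac{1809109}{2393}} = \frac{1}{\frac{20522369}{2393}} = \frac{2393}{20522369}$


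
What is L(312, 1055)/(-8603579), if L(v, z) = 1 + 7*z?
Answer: -7386/8603579 ≈ -0.00085848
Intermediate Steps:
L(312, 1055)/(-8603579) = (1 + 7*1055)/(-8603579) = (1 + 7385)*(-1/8603579) = 7386*(-1/8603579) = -7386/8603579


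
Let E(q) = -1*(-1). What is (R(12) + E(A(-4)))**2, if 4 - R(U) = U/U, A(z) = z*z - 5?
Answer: 16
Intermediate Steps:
A(z) = -5 + z**2 (A(z) = z**2 - 5 = -5 + z**2)
R(U) = 3 (R(U) = 4 - U/U = 4 - 1*1 = 4 - 1 = 3)
E(q) = 1
(R(12) + E(A(-4)))**2 = (3 + 1)**2 = 4**2 = 16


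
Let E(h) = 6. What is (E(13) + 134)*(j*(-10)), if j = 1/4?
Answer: -350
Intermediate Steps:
j = ¼ ≈ 0.25000
(E(13) + 134)*(j*(-10)) = (6 + 134)*((¼)*(-10)) = 140*(-5/2) = -350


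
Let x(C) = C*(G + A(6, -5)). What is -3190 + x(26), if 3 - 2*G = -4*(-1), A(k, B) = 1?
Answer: -3177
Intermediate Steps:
G = -½ (G = 3/2 - (-2)*(-1) = 3/2 - ½*4 = 3/2 - 2 = -½ ≈ -0.50000)
x(C) = C/2 (x(C) = C*(-½ + 1) = C*(½) = C/2)
-3190 + x(26) = -3190 + (½)*26 = -3190 + 13 = -3177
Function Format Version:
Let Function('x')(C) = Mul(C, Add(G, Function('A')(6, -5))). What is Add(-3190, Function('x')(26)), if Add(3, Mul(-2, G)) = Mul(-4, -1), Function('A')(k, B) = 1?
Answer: -3177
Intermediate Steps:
G = Rational(-1, 2) (G = Add(Rational(3, 2), Mul(Rational(-1, 2), Mul(-4, -1))) = Add(Rational(3, 2), Mul(Rational(-1, 2), 4)) = Add(Rational(3, 2), -2) = Rational(-1, 2) ≈ -0.50000)
Function('x')(C) = Mul(Rational(1, 2), C) (Function('x')(C) = Mul(C, Add(Rational(-1, 2), 1)) = Mul(C, Rational(1, 2)) = Mul(Rational(1, 2), C))
Add(-3190, Function('x')(26)) = Add(-3190, Mul(Rational(1, 2), 26)) = Add(-3190, 13) = -3177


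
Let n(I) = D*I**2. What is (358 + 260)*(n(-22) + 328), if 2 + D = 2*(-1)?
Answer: -993744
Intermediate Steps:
D = -4 (D = -2 + 2*(-1) = -2 - 2 = -4)
n(I) = -4*I**2
(358 + 260)*(n(-22) + 328) = (358 + 260)*(-4*(-22)**2 + 328) = 618*(-4*484 + 328) = 618*(-1936 + 328) = 618*(-1608) = -993744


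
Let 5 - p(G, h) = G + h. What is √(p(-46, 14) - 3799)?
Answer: 3*I*√418 ≈ 61.335*I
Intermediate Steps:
p(G, h) = 5 - G - h (p(G, h) = 5 - (G + h) = 5 + (-G - h) = 5 - G - h)
√(p(-46, 14) - 3799) = √((5 - 1*(-46) - 1*14) - 3799) = √((5 + 46 - 14) - 3799) = √(37 - 3799) = √(-3762) = 3*I*√418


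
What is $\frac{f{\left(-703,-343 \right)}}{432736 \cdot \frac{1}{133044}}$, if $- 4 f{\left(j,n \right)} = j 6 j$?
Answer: $- \frac{49313656647}{216368} \approx -2.2792 \cdot 10^{5}$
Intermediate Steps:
$f{\left(j,n \right)} = - \frac{3 j^{2}}{2}$ ($f{\left(j,n \right)} = - \frac{j 6 j}{4} = - \frac{6 j j}{4} = - \frac{6 j^{2}}{4} = - \frac{3 j^{2}}{2}$)
$\frac{f{\left(-703,-343 \right)}}{432736 \cdot \frac{1}{133044}} = \frac{\left(- \frac{3}{2}\right) \left(-703\right)^{2}}{432736 \cdot \frac{1}{133044}} = \frac{\left(- \frac{3}{2}\right) 494209}{432736 \cdot \frac{1}{133044}} = - \frac{1482627}{2 \cdot \frac{108184}{33261}} = \left(- \frac{1482627}{2}\right) \frac{33261}{108184} = - \frac{49313656647}{216368}$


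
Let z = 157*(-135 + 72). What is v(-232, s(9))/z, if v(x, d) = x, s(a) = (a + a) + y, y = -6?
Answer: 232/9891 ≈ 0.023456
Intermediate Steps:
z = -9891 (z = 157*(-63) = -9891)
s(a) = -6 + 2*a (s(a) = (a + a) - 6 = 2*a - 6 = -6 + 2*a)
v(-232, s(9))/z = -232/(-9891) = -232*(-1/9891) = 232/9891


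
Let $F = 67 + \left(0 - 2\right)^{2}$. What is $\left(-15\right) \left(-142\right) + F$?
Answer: $2201$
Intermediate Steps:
$F = 71$ ($F = 67 + \left(-2\right)^{2} = 67 + 4 = 71$)
$\left(-15\right) \left(-142\right) + F = \left(-15\right) \left(-142\right) + 71 = 2130 + 71 = 2201$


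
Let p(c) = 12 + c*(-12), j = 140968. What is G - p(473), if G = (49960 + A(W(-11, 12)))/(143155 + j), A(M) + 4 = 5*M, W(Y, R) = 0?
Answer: 1609322628/284123 ≈ 5664.2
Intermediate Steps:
p(c) = 12 - 12*c
A(M) = -4 + 5*M
G = 49956/284123 (G = (49960 + (-4 + 5*0))/(143155 + 140968) = (49960 + (-4 + 0))/284123 = (49960 - 4)*(1/284123) = 49956*(1/284123) = 49956/284123 ≈ 0.17583)
G - p(473) = 49956/284123 - (12 - 12*473) = 49956/284123 - (12 - 5676) = 49956/284123 - 1*(-5664) = 49956/284123 + 5664 = 1609322628/284123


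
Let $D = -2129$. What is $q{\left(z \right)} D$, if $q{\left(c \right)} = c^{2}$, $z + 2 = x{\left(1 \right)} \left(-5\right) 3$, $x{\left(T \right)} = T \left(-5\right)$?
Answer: $-11345441$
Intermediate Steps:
$x{\left(T \right)} = - 5 T$
$z = 73$ ($z = -2 + \left(-5\right) 1 \left(-5\right) 3 = -2 + \left(-5\right) \left(-5\right) 3 = -2 + 25 \cdot 3 = -2 + 75 = 73$)
$q{\left(z \right)} D = 73^{2} \left(-2129\right) = 5329 \left(-2129\right) = -11345441$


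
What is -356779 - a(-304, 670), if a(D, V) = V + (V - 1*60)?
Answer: -358059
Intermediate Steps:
a(D, V) = -60 + 2*V (a(D, V) = V + (V - 60) = V + (-60 + V) = -60 + 2*V)
-356779 - a(-304, 670) = -356779 - (-60 + 2*670) = -356779 - (-60 + 1340) = -356779 - 1*1280 = -356779 - 1280 = -358059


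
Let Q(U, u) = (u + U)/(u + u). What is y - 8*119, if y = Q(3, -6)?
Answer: -3807/4 ≈ -951.75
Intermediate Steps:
Q(U, u) = (U + u)/(2*u) (Q(U, u) = (U + u)/((2*u)) = (U + u)*(1/(2*u)) = (U + u)/(2*u))
y = ¼ (y = (½)*(3 - 6)/(-6) = (½)*(-⅙)*(-3) = ¼ ≈ 0.25000)
y - 8*119 = ¼ - 8*119 = ¼ - 952 = -3807/4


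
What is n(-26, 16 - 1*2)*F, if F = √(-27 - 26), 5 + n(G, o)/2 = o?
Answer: 18*I*√53 ≈ 131.04*I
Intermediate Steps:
n(G, o) = -10 + 2*o
F = I*√53 (F = √(-53) = I*√53 ≈ 7.2801*I)
n(-26, 16 - 1*2)*F = (-10 + 2*(16 - 1*2))*(I*√53) = (-10 + 2*(16 - 2))*(I*√53) = (-10 + 2*14)*(I*√53) = (-10 + 28)*(I*√53) = 18*(I*√53) = 18*I*√53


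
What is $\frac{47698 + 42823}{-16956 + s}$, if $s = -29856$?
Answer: $- \frac{90521}{46812} \approx -1.9337$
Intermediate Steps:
$\frac{47698 + 42823}{-16956 + s} = \frac{47698 + 42823}{-16956 - 29856} = \frac{90521}{-46812} = 90521 \left(- \frac{1}{46812}\right) = - \frac{90521}{46812}$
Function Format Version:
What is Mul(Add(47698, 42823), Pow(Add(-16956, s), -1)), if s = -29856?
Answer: Rational(-90521, 46812) ≈ -1.9337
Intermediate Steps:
Mul(Add(47698, 42823), Pow(Add(-16956, s), -1)) = Mul(Add(47698, 42823), Pow(Add(-16956, -29856), -1)) = Mul(90521, Pow(-46812, -1)) = Mul(90521, Rational(-1, 46812)) = Rational(-90521, 46812)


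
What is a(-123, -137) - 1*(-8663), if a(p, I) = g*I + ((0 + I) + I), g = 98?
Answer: -5037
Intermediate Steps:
a(p, I) = 100*I (a(p, I) = 98*I + ((0 + I) + I) = 98*I + (I + I) = 98*I + 2*I = 100*I)
a(-123, -137) - 1*(-8663) = 100*(-137) - 1*(-8663) = -13700 + 8663 = -5037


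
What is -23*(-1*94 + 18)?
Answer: 1748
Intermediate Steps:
-23*(-1*94 + 18) = -23*(-94 + 18) = -23*(-76) = 1748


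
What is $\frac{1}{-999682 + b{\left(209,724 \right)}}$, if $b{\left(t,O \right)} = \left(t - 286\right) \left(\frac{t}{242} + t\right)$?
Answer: $- \frac{2}{2031683} \approx -9.8441 \cdot 10^{-7}$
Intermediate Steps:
$b{\left(t,O \right)} = \frac{243 t \left(-286 + t\right)}{242}$ ($b{\left(t,O \right)} = \left(-286 + t\right) \left(t \frac{1}{242} + t\right) = \left(-286 + t\right) \left(\frac{t}{242} + t\right) = \left(-286 + t\right) \frac{243 t}{242} = \frac{243 t \left(-286 + t\right)}{242}$)
$\frac{1}{-999682 + b{\left(209,724 \right)}} = \frac{1}{-999682 + \frac{243}{242} \cdot 209 \left(-286 + 209\right)} = \frac{1}{-999682 + \frac{243}{242} \cdot 209 \left(-77\right)} = \frac{1}{-999682 - \frac{32319}{2}} = \frac{1}{- \frac{2031683}{2}} = - \frac{2}{2031683}$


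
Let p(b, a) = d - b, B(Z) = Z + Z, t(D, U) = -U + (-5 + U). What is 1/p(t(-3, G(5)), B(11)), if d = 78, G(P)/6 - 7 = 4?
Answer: 1/83 ≈ 0.012048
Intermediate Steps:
G(P) = 66 (G(P) = 42 + 6*4 = 42 + 24 = 66)
t(D, U) = -5
B(Z) = 2*Z
p(b, a) = 78 - b
1/p(t(-3, G(5)), B(11)) = 1/(78 - 1*(-5)) = 1/(78 + 5) = 1/83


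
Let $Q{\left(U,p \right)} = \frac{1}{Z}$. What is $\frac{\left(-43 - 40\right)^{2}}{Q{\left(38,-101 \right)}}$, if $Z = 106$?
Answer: $730234$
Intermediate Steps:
$Q{\left(U,p \right)} = \frac{1}{106}$
$\frac{\left(-43 - 40\right)^{2}}{Q{\left(38,-101 \right)}} = \left(-43 - 40\right)^{2} \frac{1}{\frac{1}{106}} = \left(-83\right)^{2} \cdot 106 = 6889 \cdot 106 = 730234$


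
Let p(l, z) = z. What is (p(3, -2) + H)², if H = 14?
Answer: 144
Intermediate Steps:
(p(3, -2) + H)² = (-2 + 14)² = 12² = 144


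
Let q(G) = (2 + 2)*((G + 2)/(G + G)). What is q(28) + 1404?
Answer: 9843/7 ≈ 1406.1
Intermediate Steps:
q(G) = 2*(2 + G)/G (q(G) = 4*((2 + G)/((2*G))) = 4*((2 + G)*(1/(2*G))) = 4*((2 + G)/(2*G)) = 2*(2 + G)/G)
q(28) + 1404 = (2 + 4/28) + 1404 = (2 + 4*(1/28)) + 1404 = (2 + ⅐) + 1404 = 15/7 + 1404 = 9843/7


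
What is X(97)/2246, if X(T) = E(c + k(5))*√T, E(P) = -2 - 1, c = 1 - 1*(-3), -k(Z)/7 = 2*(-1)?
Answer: -3*√97/2246 ≈ -0.013155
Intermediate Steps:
k(Z) = 14 (k(Z) = -14*(-1) = -7*(-2) = 14)
c = 4 (c = 1 + 3 = 4)
E(P) = -3
X(T) = -3*√T
X(97)/2246 = -3*√97/2246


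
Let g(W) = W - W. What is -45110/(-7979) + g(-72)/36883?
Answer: 45110/7979 ≈ 5.6536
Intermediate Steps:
g(W) = 0
-45110/(-7979) + g(-72)/36883 = -45110/(-7979) + 0/36883 = -45110*(-1/7979) + 0*(1/36883) = 45110/7979 + 0 = 45110/7979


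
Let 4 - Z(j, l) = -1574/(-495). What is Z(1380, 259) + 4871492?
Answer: 2411388946/495 ≈ 4.8715e+6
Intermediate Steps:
Z(j, l) = 406/495 (Z(j, l) = 4 - (-1574)/(-495) = 4 - (-1574)*(-1)/495 = 4 - 1*1574/495 = 4 - 1574/495 = 406/495)
Z(1380, 259) + 4871492 = 406/495 + 4871492 = 2411388946/495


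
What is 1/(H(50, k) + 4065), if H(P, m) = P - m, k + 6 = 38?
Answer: 1/4083 ≈ 0.00024492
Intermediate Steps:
k = 32 (k = -6 + 38 = 32)
1/(H(50, k) + 4065) = 1/((50 - 1*32) + 4065) = 1/((50 - 32) + 4065) = 1/(18 + 4065) = 1/4083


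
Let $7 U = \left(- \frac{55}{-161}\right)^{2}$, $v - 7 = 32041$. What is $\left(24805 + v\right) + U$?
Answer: $\frac{10315809316}{181447} \approx 56853.0$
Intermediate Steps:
$v = 32048$ ($v = 7 + 32041 = 32048$)
$U = \frac{3025}{181447}$ ($U = \frac{\left(- \frac{55}{-161}\right)^{2}}{7} = \frac{\left(\left(-55\right) \left(- \frac{1}{161}\right)\right)^{2}}{7} = \frac{\left(\frac{55}{161}\right)^{2}}{7} = \frac{1}{7} \cdot \frac{3025}{25921} = \frac{3025}{181447} \approx 0.016672$)
$\left(24805 + v\right) + U = \left(24805 + 32048\right) + \frac{3025}{181447} = 56853 + \frac{3025}{181447} = \frac{10315809316}{181447}$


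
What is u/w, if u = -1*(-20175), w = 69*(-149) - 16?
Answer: -20175/10297 ≈ -1.9593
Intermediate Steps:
w = -10297 (w = -10281 - 16 = -10297)
u = 20175
u/w = 20175/(-10297) = 20175*(-1/10297) = -20175/10297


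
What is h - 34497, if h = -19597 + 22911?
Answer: -31183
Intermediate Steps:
h = 3314
h - 34497 = 3314 - 34497 = -31183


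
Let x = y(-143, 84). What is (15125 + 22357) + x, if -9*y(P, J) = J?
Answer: 112418/3 ≈ 37473.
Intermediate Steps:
y(P, J) = -J/9
x = -28/3 (x = -1/9*84 = -28/3 ≈ -9.3333)
(15125 + 22357) + x = (15125 + 22357) - 28/3 = 37482 - 28/3 = 112418/3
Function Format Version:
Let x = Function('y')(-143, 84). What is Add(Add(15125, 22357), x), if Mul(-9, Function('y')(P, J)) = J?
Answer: Rational(112418, 3) ≈ 37473.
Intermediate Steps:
Function('y')(P, J) = Mul(Rational(-1, 9), J)
x = Rational(-28, 3) (x = Mul(Rational(-1, 9), 84) = Rational(-28, 3) ≈ -9.3333)
Add(Add(15125, 22357), x) = Add(Add(15125, 22357), Rational(-28, 3)) = Add(37482, Rational(-28, 3)) = Rational(112418, 3)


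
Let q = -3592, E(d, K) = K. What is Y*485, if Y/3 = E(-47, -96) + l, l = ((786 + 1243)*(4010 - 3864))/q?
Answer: -466375515/1796 ≈ -2.5967e+5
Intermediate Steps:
l = -148117/1796 (l = ((786 + 1243)*(4010 - 3864))/(-3592) = (2029*146)*(-1/3592) = 296234*(-1/3592) = -148117/1796 ≈ -82.470)
Y = -961599/1796 (Y = 3*(-96 - 148117/1796) = 3*(-320533/1796) = -961599/1796 ≈ -535.41)
Y*485 = -961599/1796*485 = -466375515/1796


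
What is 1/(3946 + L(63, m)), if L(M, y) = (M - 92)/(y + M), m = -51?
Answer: 12/47323 ≈ 0.00025358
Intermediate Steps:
L(M, y) = (-92 + M)/(M + y)
1/(3946 + L(63, m)) = 1/(3946 + (-92 + 63)/(63 - 51)) = 1/(3946 - 29/12) = 1/(47323/12) = 12/47323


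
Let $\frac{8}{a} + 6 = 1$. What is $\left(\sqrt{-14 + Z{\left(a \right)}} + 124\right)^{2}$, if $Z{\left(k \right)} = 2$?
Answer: $15364 + 496 i \sqrt{3} \approx 15364.0 + 859.1 i$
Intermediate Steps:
$a = - \frac{8}{5}$ ($a = \frac{8}{-6 + 1} = \frac{8}{-5} = 8 \left(- \frac{1}{5}\right) = - \frac{8}{5} \approx -1.6$)
$\left(\sqrt{-14 + Z{\left(a \right)}} + 124\right)^{2} = \left(\sqrt{-14 + 2} + 124\right)^{2} = \left(\sqrt{-12} + 124\right)^{2} = \left(2 i \sqrt{3} + 124\right)^{2} = \left(124 + 2 i \sqrt{3}\right)^{2}$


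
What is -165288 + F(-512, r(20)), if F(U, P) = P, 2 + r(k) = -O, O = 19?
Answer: -165309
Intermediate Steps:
r(k) = -21 (r(k) = -2 - 1*19 = -2 - 19 = -21)
-165288 + F(-512, r(20)) = -165288 - 21 = -165309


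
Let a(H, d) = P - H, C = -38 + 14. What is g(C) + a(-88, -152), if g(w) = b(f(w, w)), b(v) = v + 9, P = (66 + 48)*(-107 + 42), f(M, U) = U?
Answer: -7337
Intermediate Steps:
C = -24
P = -7410 (P = 114*(-65) = -7410)
b(v) = 9 + v
a(H, d) = -7410 - H
g(w) = 9 + w
g(C) + a(-88, -152) = (9 - 24) + (-7410 - 1*(-88)) = -15 + (-7410 + 88) = -15 - 7322 = -7337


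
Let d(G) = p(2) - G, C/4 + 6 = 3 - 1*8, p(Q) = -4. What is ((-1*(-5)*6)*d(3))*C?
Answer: 9240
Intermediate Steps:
C = -44 (C = -24 + 4*(3 - 1*8) = -24 + 4*(3 - 8) = -24 + 4*(-5) = -24 - 20 = -44)
d(G) = -4 - G
((-1*(-5)*6)*d(3))*C = ((-1*(-5)*6)*(-4 - 1*3))*(-44) = ((5*6)*(-4 - 3))*(-44) = (30*(-7))*(-44) = -210*(-44) = 9240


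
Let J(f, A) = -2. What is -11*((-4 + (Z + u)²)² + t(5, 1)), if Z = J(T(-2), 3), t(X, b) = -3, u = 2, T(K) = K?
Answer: -143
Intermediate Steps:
Z = -2
-11*((-4 + (Z + u)²)² + t(5, 1)) = -11*((-4 + (-2 + 2)²)² - 3) = -11*((-4 + 0²)² - 3) = -11*((-4 + 0)² - 3) = -11*((-4)² - 3) = -11*(16 - 3) = -11*13 = -143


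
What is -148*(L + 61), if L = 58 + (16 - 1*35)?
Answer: -14800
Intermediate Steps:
L = 39 (L = 58 + (16 - 35) = 58 - 19 = 39)
-148*(L + 61) = -148*(39 + 61) = -148*100 = -14800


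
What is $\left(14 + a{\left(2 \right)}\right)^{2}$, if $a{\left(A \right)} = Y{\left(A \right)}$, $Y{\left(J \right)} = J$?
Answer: $256$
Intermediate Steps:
$a{\left(A \right)} = A$
$\left(14 + a{\left(2 \right)}\right)^{2} = \left(14 + 2\right)^{2} = 16^{2} = 256$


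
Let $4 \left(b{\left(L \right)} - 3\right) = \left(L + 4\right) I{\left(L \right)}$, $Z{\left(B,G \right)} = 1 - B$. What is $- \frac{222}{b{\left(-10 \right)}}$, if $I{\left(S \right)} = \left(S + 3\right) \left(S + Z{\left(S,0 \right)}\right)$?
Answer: $- \frac{148}{9} \approx -16.444$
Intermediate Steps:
$I{\left(S \right)} = 3 + S$ ($I{\left(S \right)} = \left(S + 3\right) \left(S - \left(-1 + S\right)\right) = \left(3 + S\right) 1 = 3 + S$)
$b{\left(L \right)} = 3 + \frac{\left(3 + L\right) \left(4 + L\right)}{4}$ ($b{\left(L \right)} = 3 + \frac{\left(L + 4\right) \left(3 + L\right)}{4} = 3 + \frac{\left(4 + L\right) \left(3 + L\right)}{4} = 3 + \frac{\left(3 + L\right) \left(4 + L\right)}{4}$)
$- \frac{222}{b{\left(-10 \right)}} = - \frac{222}{6 + \frac{\left(-10\right)^{2}}{4} + \frac{7}{4} \left(-10\right)} = - \frac{222}{6 + \frac{1}{4} \cdot 100 - \frac{35}{2}} = - \frac{222}{6 + 25 - \frac{35}{2}} = - \frac{222}{\frac{27}{2}} = \left(-222\right) \frac{2}{27} = - \frac{148}{9}$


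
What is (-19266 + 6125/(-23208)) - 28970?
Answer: -1119467213/23208 ≈ -48236.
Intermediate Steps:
(-19266 + 6125/(-23208)) - 28970 = (-19266 + 6125*(-1/23208)) - 28970 = (-19266 - 6125/23208) - 28970 = -447131453/23208 - 28970 = -1119467213/23208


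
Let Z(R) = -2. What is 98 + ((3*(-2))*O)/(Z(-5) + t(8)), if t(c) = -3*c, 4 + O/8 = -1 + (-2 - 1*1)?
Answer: 1082/13 ≈ 83.231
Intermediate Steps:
O = -64 (O = -32 + 8*(-1 + (-2 - 1*1)) = -32 + 8*(-1 + (-2 - 1)) = -32 + 8*(-1 - 3) = -32 + 8*(-4) = -32 - 32 = -64)
98 + ((3*(-2))*O)/(Z(-5) + t(8)) = 98 + ((3*(-2))*(-64))/(-2 - 3*8) = 98 + (-6*(-64))/(-2 - 24) = 98 + 384/(-26) = 98 - 1/26*384 = 98 - 192/13 = 1082/13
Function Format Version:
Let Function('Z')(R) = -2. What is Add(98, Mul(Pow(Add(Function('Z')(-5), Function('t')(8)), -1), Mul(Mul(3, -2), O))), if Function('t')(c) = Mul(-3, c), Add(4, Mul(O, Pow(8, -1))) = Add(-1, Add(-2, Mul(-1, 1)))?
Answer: Rational(1082, 13) ≈ 83.231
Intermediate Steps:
O = -64 (O = Add(-32, Mul(8, Add(-1, Add(-2, Mul(-1, 1))))) = Add(-32, Mul(8, Add(-1, Add(-2, -1)))) = Add(-32, Mul(8, Add(-1, -3))) = Add(-32, Mul(8, -4)) = Add(-32, -32) = -64)
Add(98, Mul(Pow(Add(Function('Z')(-5), Function('t')(8)), -1), Mul(Mul(3, -2), O))) = Add(98, Mul(Pow(Add(-2, Mul(-3, 8)), -1), Mul(Mul(3, -2), -64))) = Add(98, Mul(Pow(Add(-2, -24), -1), Mul(-6, -64))) = Add(98, Mul(Pow(-26, -1), 384)) = Add(98, Mul(Rational(-1, 26), 384)) = Add(98, Rational(-192, 13)) = Rational(1082, 13)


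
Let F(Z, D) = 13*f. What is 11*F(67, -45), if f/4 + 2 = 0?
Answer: -1144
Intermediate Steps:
f = -8 (f = -8 + 4*0 = -8 + 0 = -8)
F(Z, D) = -104 (F(Z, D) = 13*(-8) = -104)
11*F(67, -45) = 11*(-104) = -1144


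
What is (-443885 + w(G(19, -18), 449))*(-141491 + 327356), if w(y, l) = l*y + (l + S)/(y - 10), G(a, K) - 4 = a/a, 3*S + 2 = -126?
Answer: -82100523229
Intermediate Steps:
S = -128/3 (S = -⅔ + (⅓)*(-126) = -⅔ - 42 = -128/3 ≈ -42.667)
G(a, K) = 5 (G(a, K) = 4 + a/a = 4 + 1 = 5)
w(y, l) = l*y + (-128/3 + l)/(-10 + y) (w(y, l) = l*y + (l - 128/3)/(y - 10) = l*y + (-128/3 + l)/(-10 + y))
(-443885 + w(G(19, -18), 449))*(-141491 + 327356) = (-443885 + (-128/3 + 449 + 449*5² - 10*449*5)/(-10 + 5))*(-141491 + 327356) = (-443885 + (-128/3 + 449 + 449*25 - 22450)/(-5))*185865 = (-443885 - (-128/3 + 449 + 11225 - 22450)/5)*185865 = (-443885 - ⅕*(-32456/3))*185865 = (-443885 + 32456/15)*185865 = -6625819/15*185865 = -82100523229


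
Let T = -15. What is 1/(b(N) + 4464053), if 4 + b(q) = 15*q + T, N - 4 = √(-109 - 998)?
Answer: 4464094/19928135489911 - 45*I*√123/19928135489911 ≈ 2.2401e-7 - 2.5044e-11*I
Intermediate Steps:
N = 4 + 3*I*√123 (N = 4 + √(-109 - 998) = 4 + √(-1107) = 4 + 3*I*√123 ≈ 4.0 + 33.272*I)
b(q) = -19 + 15*q (b(q) = -4 + (15*q - 15) = -4 + (-15 + 15*q) = -19 + 15*q)
1/(b(N) + 4464053) = 1/((-19 + 15*(4 + 3*I*√123)) + 4464053) = 1/((-19 + (60 + 45*I*√123)) + 4464053) = 1/((41 + 45*I*√123) + 4464053) = 1/(4464094 + 45*I*√123)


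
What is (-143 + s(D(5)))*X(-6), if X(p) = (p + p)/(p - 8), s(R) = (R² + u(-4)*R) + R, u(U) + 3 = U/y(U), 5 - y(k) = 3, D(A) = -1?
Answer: -828/7 ≈ -118.29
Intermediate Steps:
y(k) = 2 (y(k) = 5 - 1*3 = 5 - 3 = 2)
u(U) = -3 + U/2
s(R) = R² - 4*R (s(R) = (R² + (-3 + (½)*(-4))*R) + R = (R² + (-3 - 2)*R) + R = (R² - 5*R) + R = R² - 4*R)
X(p) = 2*p/(-8 + p) (X(p) = (2*p)/(-8 + p) = 2*p/(-8 + p))
(-143 + s(D(5)))*X(-6) = (-143 - (-4 - 1))*(2*(-6)/(-8 - 6)) = (-143 - 1*(-5))*(2*(-6)/(-14)) = (-143 + 5)*(2*(-6)*(-1/14)) = -138*6/7 = -828/7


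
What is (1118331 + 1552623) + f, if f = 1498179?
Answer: 4169133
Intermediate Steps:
(1118331 + 1552623) + f = (1118331 + 1552623) + 1498179 = 2670954 + 1498179 = 4169133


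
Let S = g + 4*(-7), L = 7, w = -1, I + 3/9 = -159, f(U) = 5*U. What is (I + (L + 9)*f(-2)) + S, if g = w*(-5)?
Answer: -1027/3 ≈ -342.33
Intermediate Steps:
I = -478/3 (I = -⅓ - 159 = -478/3 ≈ -159.33)
g = 5 (g = -1*(-5) = 5)
S = -23 (S = 5 + 4*(-7) = 5 - 28 = -23)
(I + (L + 9)*f(-2)) + S = (-478/3 + (7 + 9)*(5*(-2))) - 23 = (-478/3 + 16*(-10)) - 23 = (-478/3 - 160) - 23 = -958/3 - 23 = -1027/3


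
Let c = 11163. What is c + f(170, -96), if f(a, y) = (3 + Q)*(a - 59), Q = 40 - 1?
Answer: 15825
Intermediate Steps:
Q = 39
f(a, y) = -2478 + 42*a (f(a, y) = (3 + 39)*(a - 59) = 42*(-59 + a) = -2478 + 42*a)
c + f(170, -96) = 11163 + (-2478 + 42*170) = 11163 + (-2478 + 7140) = 11163 + 4662 = 15825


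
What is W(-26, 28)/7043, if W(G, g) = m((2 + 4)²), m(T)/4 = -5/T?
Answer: -5/63387 ≈ -7.8881e-5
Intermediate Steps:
m(T) = -20/T (m(T) = 4*(-5/T) = -20/T)
W(G, g) = -5/9 (W(G, g) = -20/(2 + 4)² = -20/(6²) = -20/36 = -20*1/36 = -5/9)
W(-26, 28)/7043 = -5/9/7043 = -5/9*1/7043 = -5/63387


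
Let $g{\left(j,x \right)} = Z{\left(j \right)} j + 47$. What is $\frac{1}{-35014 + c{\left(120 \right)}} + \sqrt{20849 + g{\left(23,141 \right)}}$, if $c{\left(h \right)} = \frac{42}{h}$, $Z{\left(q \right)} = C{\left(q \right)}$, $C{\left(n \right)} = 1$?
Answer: $- \frac{20}{700273} + \sqrt{20919} \approx 144.63$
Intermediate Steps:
$Z{\left(q \right)} = 1$
$g{\left(j,x \right)} = 47 + j$ ($g{\left(j,x \right)} = 1 j + 47 = j + 47 = 47 + j$)
$\frac{1}{-35014 + c{\left(120 \right)}} + \sqrt{20849 + g{\left(23,141 \right)}} = \frac{1}{-35014 + \frac{42}{120}} + \sqrt{20849 + \left(47 + 23\right)} = \frac{1}{-35014 + 42 \cdot \frac{1}{120}} + \sqrt{20849 + 70} = \frac{1}{-35014 + \frac{7}{20}} + \sqrt{20919} = \frac{1}{- \frac{700273}{20}} + \sqrt{20919} = - \frac{20}{700273} + \sqrt{20919}$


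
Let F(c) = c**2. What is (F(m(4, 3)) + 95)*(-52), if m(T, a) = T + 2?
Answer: -6812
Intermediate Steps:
m(T, a) = 2 + T
(F(m(4, 3)) + 95)*(-52) = ((2 + 4)**2 + 95)*(-52) = (6**2 + 95)*(-52) = (36 + 95)*(-52) = 131*(-52) = -6812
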